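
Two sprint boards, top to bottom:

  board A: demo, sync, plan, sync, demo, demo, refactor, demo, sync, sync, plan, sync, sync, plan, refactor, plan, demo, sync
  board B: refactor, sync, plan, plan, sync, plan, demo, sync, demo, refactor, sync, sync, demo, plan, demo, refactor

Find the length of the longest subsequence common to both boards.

Match sync (board A #2, board B #2) → plan (board A #3, board B #4) → sync (board A #4, board B #5) → demo (board A #5, board B #7) → demo (board A #6, board B #9) → refactor (board A #7, board B #10) → sync (board A #9, board B #11) → sync (board A #10, board B #12) → plan (board A #11, board B #14) → refactor (board A #15, board B #16) — 10 tasks in the same relative order in both. Since dp[18][16] = 10, nothing longer is possible.

10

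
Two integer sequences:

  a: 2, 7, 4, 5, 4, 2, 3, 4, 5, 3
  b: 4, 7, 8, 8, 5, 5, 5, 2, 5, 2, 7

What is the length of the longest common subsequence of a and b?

Let dp[i][j] be the LCS length of the first i values of a and the first j values of b. dp[i][j] = dp[i-1][j-1]+1 when the i-th and j-th values match, else max(dp[i-1][j], dp[i][j-1]).
    ·  4  7  8  8  5  5  5  2  5  2  7
 ·  0  0  0  0  0  0  0  0  0  0  0  0
 2  0  0  0  0  0  0  0  0  1  1  1  1
 7  0  0  1  1  1  1  1  1  1  1  1  2
 4  0  1  1  1  1  1  1  1  1  1  1  2
 5  0  1  1  1  1  2  2  2  2  2  2  2
 4  0  1  1  1  1  2  2  2  2  2  2  2
 2  0  1  1  1  1  2  2  2  3  3  3  3
 3  0  1  1  1  1  2  2  2  3  3  3  3
 4  0  1  1  1  1  2  2  2  3  3  3  3
 5  0  1  1  1  1  2  3  3  3  4  4  4
 3  0  1  1  1  1  2  3  3  3  4  4  4
dp[10][11] = 4. One LCS (by backtracking along matches): 7, 5, 2, 5.

4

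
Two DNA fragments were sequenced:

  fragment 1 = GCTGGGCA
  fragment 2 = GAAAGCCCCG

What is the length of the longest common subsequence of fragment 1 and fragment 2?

3

Let dp[i][j] be the LCS length of the first i bases of fragment 1 and the first j bases of fragment 2. dp[i][j] = dp[i-1][j-1]+1 when the i-th and j-th bases match, else max(dp[i-1][j], dp[i][j-1]).
    ·  G  A  A  A  G  C  C  C  C  G
 ·  0  0  0  0  0  0  0  0  0  0  0
 G  0  1  1  1  1  1  1  1  1  1  1
 C  0  1  1  1  1  1  2  2  2  2  2
 T  0  1  1  1  1  1  2  2  2  2  2
 G  0  1  1  1  1  2  2  2  2  2  3
 G  0  1  1  1  1  2  2  2  2  2  3
 G  0  1  1  1  1  2  2  2  2  2  3
 C  0  1  1  1  1  2  3  3  3  3  3
 A  0  1  2  2  2  2  3  3  3  3  3
dp[8][10] = 3. One LCS (by backtracking along matches): GCG.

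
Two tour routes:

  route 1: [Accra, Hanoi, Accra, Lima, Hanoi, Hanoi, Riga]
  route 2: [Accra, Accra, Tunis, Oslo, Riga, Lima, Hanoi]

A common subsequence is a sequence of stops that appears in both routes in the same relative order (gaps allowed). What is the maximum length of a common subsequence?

4

Taking Accra [1,1] → Accra [3,2] → Lima [4,6] → Hanoi [6,7] gives a common subsequence of length 4. dp[7][7] = 4 confirms this is the maximum.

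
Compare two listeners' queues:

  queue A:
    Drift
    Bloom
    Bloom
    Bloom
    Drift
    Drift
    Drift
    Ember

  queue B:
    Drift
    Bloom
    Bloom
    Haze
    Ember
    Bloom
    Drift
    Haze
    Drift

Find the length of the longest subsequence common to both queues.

6

Match Drift at queue A[1]=queue B[1] → Bloom at queue A[2]=queue B[2] → Bloom at queue A[3]=queue B[3] → Bloom at queue A[4]=queue B[6] → Drift at queue A[5]=queue B[7] → Drift at queue A[7]=queue B[9] — 6 songs in the same relative order in both. dp[8][9] = 6 confirms this is the maximum.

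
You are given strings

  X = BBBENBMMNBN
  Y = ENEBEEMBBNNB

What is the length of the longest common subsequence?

Let dp[i][j] be the LCS length of the first i characters of X and the first j characters of Y. dp[i][j] = dp[i-1][j-1]+1 when the i-th and j-th characters match, else max(dp[i-1][j], dp[i][j-1]).
    ·  E  N  E  B  E  E  M  B  B  N  N  B
 ·  0  0  0  0  0  0  0  0  0  0  0  0  0
 B  0  0  0  0  1  1  1  1  1  1  1  1  1
 B  0  0  0  0  1  1  1  1  2  2  2  2  2
 B  0  0  0  0  1  1  1  1  2  3  3  3  3
 E  0  1  1  1  1  2  2  2  2  3  3  3  3
 N  0  1  2  2  2  2  2  2  2  3  4  4  4
 B  0  1  2  2  3  3  3  3  3  3  4  4  5
 M  0  1  2  2  3  3  3  4  4  4  4  4  5
 M  0  1  2  2  3  3  3  4  4  4  4  4  5
 N  0  1  2  2  3  3  3  4  4  4  5  5  5
 B  0  1  2  2  3  3  3  4  5  5  5  5  6
 N  0  1  2  2  3  3  3  4  5  5  6  6  6
dp[11][12] = 6. One LCS (by backtracking along matches): BBBNNB.

6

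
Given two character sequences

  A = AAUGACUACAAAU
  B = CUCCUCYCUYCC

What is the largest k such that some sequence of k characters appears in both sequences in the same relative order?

5

Match U (A #3, B #2); then C (A #6, B #4); then U (A #7, B #5); then C (A #9, B #8); then U (A #13, B #9) — 5 characters in the same relative order in both. dp[13][12] = 5 confirms this is the maximum.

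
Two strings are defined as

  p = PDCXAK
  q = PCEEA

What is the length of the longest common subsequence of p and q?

One common subsequence of length 3: P [1,1], then C [3,2], then A [5,5]. The LCS DP gives dp[6][5] = 3, so this is optimal.

3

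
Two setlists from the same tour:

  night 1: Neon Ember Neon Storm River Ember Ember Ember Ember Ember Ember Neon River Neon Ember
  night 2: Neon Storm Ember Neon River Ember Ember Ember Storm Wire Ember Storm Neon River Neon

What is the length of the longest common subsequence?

11

Match Neon (night 1 #1, night 2 #1), Ember (night 1 #2, night 2 #3), Neon (night 1 #3, night 2 #4), River (night 1 #5, night 2 #5), Ember (night 1 #6, night 2 #6), Ember (night 1 #7, night 2 #7), Ember (night 1 #8, night 2 #8), Ember (night 1 #9, night 2 #11), Neon (night 1 #12, night 2 #13), River (night 1 #13, night 2 #14), Neon (night 1 #14, night 2 #15) — 11 songs in the same relative order in both. dp[15][15] = 11 confirms this is the maximum.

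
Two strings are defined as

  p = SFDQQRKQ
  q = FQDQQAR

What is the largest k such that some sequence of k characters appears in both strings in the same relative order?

5

One common subsequence of length 5: F (p #2, q #1) → D (p #3, q #3) → Q (p #4, q #4) → Q (p #5, q #5) → R (p #6, q #7), and the DP table's final entry dp[8][7] is also 5, so no common subsequence is longer.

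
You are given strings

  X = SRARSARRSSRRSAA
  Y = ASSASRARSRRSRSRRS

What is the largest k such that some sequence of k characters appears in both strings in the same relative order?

12

Match S at X[1]=Y[5]; then R at X[2]=Y[6]; then A at X[3]=Y[7]; then R at X[4]=Y[8]; then S at X[5]=Y[9]; then R at X[7]=Y[10]; then R at X[8]=Y[11]; then S at X[9]=Y[12]; then S at X[10]=Y[14]; then R at X[11]=Y[15]; then R at X[12]=Y[16]; then S at X[13]=Y[17] — 12 characters in the same relative order in both. dp[15][17] = 12 confirms this is the maximum.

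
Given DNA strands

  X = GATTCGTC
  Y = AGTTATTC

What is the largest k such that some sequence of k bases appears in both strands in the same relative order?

Match G [1,2], A [2,5], T [4,6], T [7,7], C [8,8] — 5 bases in the same relative order in both. dp[8][8] = 5 confirms this is the maximum.

5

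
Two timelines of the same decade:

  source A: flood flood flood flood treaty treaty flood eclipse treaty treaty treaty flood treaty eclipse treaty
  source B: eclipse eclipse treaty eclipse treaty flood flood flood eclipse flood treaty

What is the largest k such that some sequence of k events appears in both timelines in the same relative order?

Match flood [3,6]; then flood [4,7]; then flood [7,8]; then eclipse [8,9]; then flood [12,10]; then treaty [15,11] — 6 events in the same relative order in both. dp[15][11] = 6 confirms this is the maximum.

6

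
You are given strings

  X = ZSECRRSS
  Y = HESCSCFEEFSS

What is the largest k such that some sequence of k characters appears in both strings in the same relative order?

4

Let dp[i][j] be the LCS length of the first i characters of X and the first j characters of Y. dp[i][j] = dp[i-1][j-1]+1 when the i-th and j-th characters match, else max(dp[i-1][j], dp[i][j-1]).
    ·  H  E  S  C  S  C  F  E  E  F  S  S
 ·  0  0  0  0  0  0  0  0  0  0  0  0  0
 Z  0  0  0  0  0  0  0  0  0  0  0  0  0
 S  0  0  0  1  1  1  1  1  1  1  1  1  1
 E  0  0  1  1  1  1  1  1  2  2  2  2  2
 C  0  0  1  1  2  2  2  2  2  2  2  2  2
 R  0  0  1  1  2  2  2  2  2  2  2  2  2
 R  0  0  1  1  2  2  2  2  2  2  2  2  2
 S  0  0  1  2  2  3  3  3  3  3  3  3  3
 S  0  0  1  2  2  3  3  3  3  3  3  4  4
dp[8][12] = 4. One LCS (by backtracking along matches): SESS.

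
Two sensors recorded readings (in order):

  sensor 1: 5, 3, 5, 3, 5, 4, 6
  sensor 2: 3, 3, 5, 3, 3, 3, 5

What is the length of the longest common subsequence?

4

One common subsequence of length 4: 5 [1,3], then 3 [2,5], then 3 [4,6], then 5 [5,7]. The LCS DP gives dp[7][7] = 4, so this is optimal.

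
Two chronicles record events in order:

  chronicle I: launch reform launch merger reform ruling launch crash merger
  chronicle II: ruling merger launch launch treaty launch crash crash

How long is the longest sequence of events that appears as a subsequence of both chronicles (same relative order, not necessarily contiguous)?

One common subsequence of length 4: launch (chronicle I #1, chronicle II #3), launch (chronicle I #3, chronicle II #4), launch (chronicle I #7, chronicle II #6), crash (chronicle I #8, chronicle II #8). dp[9][8] = 4 confirms this is the maximum.

4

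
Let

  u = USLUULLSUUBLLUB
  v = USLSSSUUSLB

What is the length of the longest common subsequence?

One common subsequence of length 8: U [1,1]; then S [2,2]; then L [3,3]; then U [4,7]; then U [5,8]; then S [8,9]; then L [13,10]; then B [15,11]. Since dp[15][11] = 8, nothing longer is possible.

8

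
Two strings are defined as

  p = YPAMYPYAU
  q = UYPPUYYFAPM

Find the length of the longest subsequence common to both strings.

5

Taking Y at p[1]=q[2] → P at p[2]=q[4] → Y at p[5]=q[6] → Y at p[7]=q[7] → A at p[8]=q[9] gives a common subsequence of length 5. Since dp[9][11] = 5, nothing longer is possible.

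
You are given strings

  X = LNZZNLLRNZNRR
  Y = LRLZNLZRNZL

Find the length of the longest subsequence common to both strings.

7

One common subsequence of length 7: L (X #1, Y #3), then Z (X #4, Y #4), then N (X #5, Y #5), then L (X #6, Y #6), then R (X #8, Y #8), then N (X #9, Y #9), then Z (X #10, Y #10), and the DP table's final entry dp[13][11] is also 7, so no common subsequence is longer.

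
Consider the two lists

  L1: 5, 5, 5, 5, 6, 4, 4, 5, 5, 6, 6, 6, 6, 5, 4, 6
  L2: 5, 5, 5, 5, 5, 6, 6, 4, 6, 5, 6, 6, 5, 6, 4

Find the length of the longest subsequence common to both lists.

One common subsequence of length 11: 5 (L1 #1, L2 #2), 5 (L1 #2, L2 #3), 5 (L1 #3, L2 #4), 5 (L1 #4, L2 #5), 6 (L1 #5, L2 #7), 4 (L1 #6, L2 #8), 5 (L1 #9, L2 #10), 6 (L1 #10, L2 #11), 6 (L1 #11, L2 #12), 6 (L1 #13, L2 #14), 4 (L1 #15, L2 #15). Since dp[16][15] = 11, nothing longer is possible.

11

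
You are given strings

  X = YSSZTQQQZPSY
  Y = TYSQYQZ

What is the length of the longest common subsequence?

5

Match Y [1,2], S [3,3], Q [6,4], Q [8,6], Z [9,7] — 5 characters in the same relative order in both, and the DP table's final entry dp[12][7] is also 5, so no common subsequence is longer.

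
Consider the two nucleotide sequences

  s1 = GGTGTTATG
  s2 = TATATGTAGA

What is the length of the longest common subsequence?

5

Taking T at s1[3]=s2[5]; then G at s1[4]=s2[6]; then T at s1[6]=s2[7]; then A at s1[7]=s2[8]; then G at s1[9]=s2[9] gives a common subsequence of length 5. The LCS DP gives dp[9][10] = 5, so this is optimal.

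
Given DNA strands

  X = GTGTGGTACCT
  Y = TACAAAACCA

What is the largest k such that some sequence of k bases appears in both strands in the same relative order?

4

Taking T [2,1], then A [8,7], then C [9,8], then C [10,9] gives a common subsequence of length 4. Since dp[11][10] = 4, nothing longer is possible.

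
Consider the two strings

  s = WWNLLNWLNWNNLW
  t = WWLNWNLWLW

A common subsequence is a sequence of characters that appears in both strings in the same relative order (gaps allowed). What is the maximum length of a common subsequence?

Pick W (s #1, t #1); then W (s #2, t #2); then L (s #5, t #3); then N (s #6, t #4); then W (s #7, t #5); then L (s #8, t #7); then W (s #10, t #8); then L (s #13, t #9); then W (s #14, t #10); all 9 characters appear in both, in order. Since dp[14][10] = 9, nothing longer is possible.

9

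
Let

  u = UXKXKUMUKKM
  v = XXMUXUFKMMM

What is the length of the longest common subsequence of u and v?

6

Let dp[i][j] be the LCS length of the first i characters of u and the first j characters of v. dp[i][j] = dp[i-1][j-1]+1 when the i-th and j-th characters match, else max(dp[i-1][j], dp[i][j-1]).
    ·  X  X  M  U  X  U  F  K  M  M  M
 ·  0  0  0  0  0  0  0  0  0  0  0  0
 U  0  0  0  0  1  1  1  1  1  1  1  1
 X  0  1  1  1  1  2  2  2  2  2  2  2
 K  0  1  1  1  1  2  2  2  3  3  3  3
 X  0  1  2  2  2  2  2  2  3  3  3  3
 K  0  1  2  2  2  2  2  2  3  3  3  3
 U  0  1  2  2  3  3  3  3  3  3  3  3
 M  0  1  2  3  3  3  3  3  3  4  4  4
 U  0  1  2  3  4  4  4  4  4  4  4  4
 K  0  1  2  3  4  4  4  4  5  5  5  5
 K  0  1  2  3  4  4  4  4  5  5  5  5
 M  0  1  2  3  4  4  4  4  5  6  6  6
dp[11][11] = 6. One LCS (by backtracking along matches): XXUUKM.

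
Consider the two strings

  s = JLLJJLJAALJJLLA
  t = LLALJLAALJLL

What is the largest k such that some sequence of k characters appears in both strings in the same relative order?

Pick L [2,2], then L [3,4], then J [5,5], then L [6,6], then A [8,7], then A [9,8], then L [10,9], then J [12,10], then L [13,11], then L [14,12]; all 10 characters appear in both, in order. Since dp[15][12] = 10, nothing longer is possible.

10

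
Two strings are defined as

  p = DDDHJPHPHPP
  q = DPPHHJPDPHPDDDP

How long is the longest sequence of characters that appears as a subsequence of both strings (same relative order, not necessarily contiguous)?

8

Pick D at p[1]=q[1]; then H at p[4]=q[5]; then J at p[5]=q[6]; then P at p[6]=q[7]; then P at p[8]=q[9]; then H at p[9]=q[10]; then P at p[10]=q[11]; then P at p[11]=q[15]; all 8 characters appear in both, in order. dp[11][15] = 8 confirms this is the maximum.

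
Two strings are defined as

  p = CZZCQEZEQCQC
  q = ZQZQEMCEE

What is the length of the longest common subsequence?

5

One common subsequence of length 5: Z at p[2]=q[1], Z at p[3]=q[3], C at p[4]=q[7], E at p[6]=q[8], E at p[8]=q[9]. The LCS DP gives dp[12][9] = 5, so this is optimal.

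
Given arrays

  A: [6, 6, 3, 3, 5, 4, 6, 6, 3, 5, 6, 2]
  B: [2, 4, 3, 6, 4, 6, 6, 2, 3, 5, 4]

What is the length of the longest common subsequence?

One common subsequence of length 6: 6 [2,4], then 4 [6,5], then 6 [7,6], then 6 [8,7], then 3 [9,9], then 5 [10,10]. Since dp[12][11] = 6, nothing longer is possible.

6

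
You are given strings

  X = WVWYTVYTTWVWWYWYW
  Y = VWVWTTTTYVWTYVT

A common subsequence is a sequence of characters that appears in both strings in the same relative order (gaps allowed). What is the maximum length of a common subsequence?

One common subsequence of length 9: W [1,2]; then V [2,3]; then W [3,4]; then T [5,6]; then T [8,7]; then T [9,8]; then V [11,10]; then W [12,11]; then Y [14,13]. dp[17][15] = 9 confirms this is the maximum.

9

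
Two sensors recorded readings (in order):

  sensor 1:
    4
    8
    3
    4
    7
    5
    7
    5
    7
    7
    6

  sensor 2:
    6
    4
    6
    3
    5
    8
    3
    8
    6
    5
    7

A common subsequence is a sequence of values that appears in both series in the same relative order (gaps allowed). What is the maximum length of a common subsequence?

Let dp[i][j] be the LCS length of the first i values of sensor 1 and the first j values of sensor 2. dp[i][j] = dp[i-1][j-1]+1 when the i-th and j-th values match, else max(dp[i-1][j], dp[i][j-1]).
    ·  6  4  6  3  5  8  3  8  6  5  7
 ·  0  0  0  0  0  0  0  0  0  0  0  0
 4  0  0  1  1  1  1  1  1  1  1  1  1
 8  0  0  1  1  1  1  2  2  2  2  2  2
 3  0  0  1  1  2  2  2  3  3  3  3  3
 4  0  0  1  1  2  2  2  3  3  3  3  3
 7  0  0  1  1  2  2  2  3  3  3  3  4
 5  0  0  1  1  2  3  3  3  3  3  4  4
 7  0  0  1  1  2  3  3  3  3  3  4  5
 5  0  0  1  1  2  3  3  3  3  3  4  5
 7  0  0  1  1  2  3  3  3  3  3  4  5
 7  0  0  1  1  2  3  3  3  3  3  4  5
 6  0  1  1  2  2  3  3  3  3  4  4  5
dp[11][11] = 5. One LCS (by backtracking along matches): 4, 8, 3, 5, 7.

5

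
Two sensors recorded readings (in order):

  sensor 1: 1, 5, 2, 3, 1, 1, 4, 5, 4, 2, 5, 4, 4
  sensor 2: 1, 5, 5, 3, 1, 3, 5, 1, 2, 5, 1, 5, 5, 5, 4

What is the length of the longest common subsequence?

Pick 1 [1,1] → 5 [2,3] → 3 [4,6] → 1 [5,8] → 1 [6,11] → 5 [8,13] → 5 [11,14] → 4 [13,15]; all 8 values appear in both, in order. Since dp[13][15] = 8, nothing longer is possible.

8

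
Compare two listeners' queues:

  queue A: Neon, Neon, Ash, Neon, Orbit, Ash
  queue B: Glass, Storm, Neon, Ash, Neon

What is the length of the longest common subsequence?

Taking Neon [2,3]; then Ash [3,4]; then Neon [4,5] gives a common subsequence of length 3, and the DP table's final entry dp[6][5] is also 3, so no common subsequence is longer.

3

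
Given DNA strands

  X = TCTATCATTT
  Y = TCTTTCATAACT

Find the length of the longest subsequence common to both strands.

8

Match T (X #1, Y #1), C (X #2, Y #2), T (X #3, Y #4), T (X #5, Y #5), C (X #6, Y #6), A (X #7, Y #7), T (X #8, Y #8), T (X #10, Y #12) — 8 bases in the same relative order in both. dp[10][12] = 8 confirms this is the maximum.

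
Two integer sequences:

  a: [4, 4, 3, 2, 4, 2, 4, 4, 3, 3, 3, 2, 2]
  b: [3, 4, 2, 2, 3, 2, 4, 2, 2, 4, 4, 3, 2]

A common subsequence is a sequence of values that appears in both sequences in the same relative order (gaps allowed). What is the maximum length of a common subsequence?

9

Match 4 (a #1, b #2); then 3 (a #3, b #5); then 2 (a #4, b #6); then 4 (a #5, b #7); then 2 (a #6, b #9); then 4 (a #7, b #10); then 4 (a #8, b #11); then 3 (a #11, b #12); then 2 (a #13, b #13) — 9 values in the same relative order in both, and the DP table's final entry dp[13][13] is also 9, so no common subsequence is longer.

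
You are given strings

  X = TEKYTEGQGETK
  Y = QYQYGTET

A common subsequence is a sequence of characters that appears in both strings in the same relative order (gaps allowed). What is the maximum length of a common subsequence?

5

Let dp[i][j] be the LCS length of the first i characters of X and the first j characters of Y. dp[i][j] = dp[i-1][j-1]+1 when the i-th and j-th characters match, else max(dp[i-1][j], dp[i][j-1]).
    ·  Q  Y  Q  Y  G  T  E  T
 ·  0  0  0  0  0  0  0  0  0
 T  0  0  0  0  0  0  1  1  1
 E  0  0  0  0  0  0  1  2  2
 K  0  0  0  0  0  0  1  2  2
 Y  0  0  1  1  1  1  1  2  2
 T  0  0  1  1  1  1  2  2  3
 E  0  0  1  1  1  1  2  3  3
 G  0  0  1  1  1  2  2  3  3
 Q  0  1  1  2  2  2  2  3  3
 G  0  1  1  2  2  3  3  3  3
 E  0  1  1  2  2  3  3  4  4
 T  0  1  1  2  2  3  4  4  5
 K  0  1  1  2  2  3  4  4  5
dp[12][8] = 5. One LCS (by backtracking along matches): YQGET.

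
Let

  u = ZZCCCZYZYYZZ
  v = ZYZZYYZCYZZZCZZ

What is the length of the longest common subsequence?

8

Taking Z [1,1], Z [2,3], Z [6,4], Y [7,6], Z [8,7], Y [9,9], Z [11,14], Z [12,15] gives a common subsequence of length 8, and the DP table's final entry dp[12][15] is also 8, so no common subsequence is longer.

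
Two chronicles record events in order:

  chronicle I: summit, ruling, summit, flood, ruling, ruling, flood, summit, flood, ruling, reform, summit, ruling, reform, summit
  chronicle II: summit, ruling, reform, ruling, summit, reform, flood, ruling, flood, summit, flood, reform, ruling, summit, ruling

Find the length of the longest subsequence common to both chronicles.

Match summit at chronicle I[1]=chronicle II[1], ruling at chronicle I[2]=chronicle II[4], summit at chronicle I[3]=chronicle II[5], flood at chronicle I[4]=chronicle II[7], ruling at chronicle I[6]=chronicle II[8], flood at chronicle I[7]=chronicle II[9], summit at chronicle I[8]=chronicle II[10], flood at chronicle I[9]=chronicle II[11], ruling at chronicle I[10]=chronicle II[13], summit at chronicle I[12]=chronicle II[14], ruling at chronicle I[13]=chronicle II[15] — 11 events in the same relative order in both, and the DP table's final entry dp[15][15] is also 11, so no common subsequence is longer.

11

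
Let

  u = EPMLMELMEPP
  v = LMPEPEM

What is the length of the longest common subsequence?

4

Let dp[i][j] be the LCS length of the first i characters of u and the first j characters of v. dp[i][j] = dp[i-1][j-1]+1 when the i-th and j-th characters match, else max(dp[i-1][j], dp[i][j-1]).
    ·  L  M  P  E  P  E  M
 ·  0  0  0  0  0  0  0  0
 E  0  0  0  0  1  1  1  1
 P  0  0  0  1  1  2  2  2
 M  0  0  1  1  1  2  2  3
 L  0  1  1  1  1  2  2  3
 M  0  1  2  2  2  2  2  3
 E  0  1  2  2  3  3  3  3
 L  0  1  2  2  3  3  3  3
 M  0  1  2  2  3  3  3  4
 E  0  1  2  2  3  3  4  4
 P  0  1  2  3  3  4  4  4
 P  0  1  2  3  3  4  4  4
dp[11][7] = 4. One LCS (by backtracking along matches): EPEM.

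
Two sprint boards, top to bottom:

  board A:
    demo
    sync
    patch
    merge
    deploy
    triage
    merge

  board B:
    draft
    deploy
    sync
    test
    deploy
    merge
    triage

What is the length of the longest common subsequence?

One common subsequence of length 3: sync (board A #2, board B #3), merge (board A #4, board B #6), triage (board A #6, board B #7), and the DP table's final entry dp[7][7] is also 3, so no common subsequence is longer.

3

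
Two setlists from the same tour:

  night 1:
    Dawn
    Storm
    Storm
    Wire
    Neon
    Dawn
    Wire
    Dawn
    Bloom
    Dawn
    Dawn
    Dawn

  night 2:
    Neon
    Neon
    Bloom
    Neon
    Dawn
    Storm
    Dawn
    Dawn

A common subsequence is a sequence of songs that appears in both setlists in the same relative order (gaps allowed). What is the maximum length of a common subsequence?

5

Match Neon (night 1 #5, night 2 #2) → Bloom (night 1 #9, night 2 #3) → Dawn (night 1 #10, night 2 #5) → Dawn (night 1 #11, night 2 #7) → Dawn (night 1 #12, night 2 #8) — 5 songs in the same relative order in both. dp[12][8] = 5 confirms this is the maximum.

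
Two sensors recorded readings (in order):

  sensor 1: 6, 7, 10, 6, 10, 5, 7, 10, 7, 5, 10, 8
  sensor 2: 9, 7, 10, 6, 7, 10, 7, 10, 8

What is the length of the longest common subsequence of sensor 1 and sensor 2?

8

Pick 7 [2,2] → 10 [3,3] → 6 [4,4] → 7 [7,5] → 10 [8,6] → 7 [9,7] → 10 [11,8] → 8 [12,9]; all 8 values appear in both, in order. Since dp[12][9] = 8, nothing longer is possible.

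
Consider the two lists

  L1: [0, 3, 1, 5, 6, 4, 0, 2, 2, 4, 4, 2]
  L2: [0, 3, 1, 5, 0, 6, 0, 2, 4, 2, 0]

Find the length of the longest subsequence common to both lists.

Let dp[i][j] be the LCS length of the first i values of L1 and the first j values of L2. dp[i][j] = dp[i-1][j-1]+1 when the i-th and j-th values match, else max(dp[i-1][j], dp[i][j-1]).
    ·  0  3  1  5  0  6  0  2  4  2  0
 ·  0  0  0  0  0  0  0  0  0  0  0  0
 0  0  1  1  1  1  1  1  1  1  1  1  1
 3  0  1  2  2  2  2  2  2  2  2  2  2
 1  0  1  2  3  3  3  3  3  3  3  3  3
 5  0  1  2  3  4  4  4  4  4  4  4  4
 6  0  1  2  3  4  4  5  5  5  5  5  5
 4  0  1  2  3  4  4  5  5  5  6  6  6
 0  0  1  2  3  4  5  5  6  6  6  6  7
 2  0  1  2  3  4  5  5  6  7  7  7  7
 2  0  1  2  3  4  5  5  6  7  7  8  8
 4  0  1  2  3  4  5  5  6  7  8  8  8
 4  0  1  2  3  4  5  5  6  7  8  8  8
 2  0  1  2  3  4  5  5  6  7  8  9  9
dp[12][11] = 9. One LCS (by backtracking along matches): 0, 3, 1, 5, 6, 0, 2, 4, 2.

9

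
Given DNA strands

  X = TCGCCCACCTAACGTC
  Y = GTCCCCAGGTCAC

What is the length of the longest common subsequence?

Match T at X[1]=Y[2] → C at X[2]=Y[3] → C at X[4]=Y[4] → C at X[5]=Y[5] → C at X[6]=Y[6] → A at X[7]=Y[7] → C at X[9]=Y[11] → A at X[12]=Y[12] → C at X[16]=Y[13] — 9 bases in the same relative order in both, and the DP table's final entry dp[16][13] is also 9, so no common subsequence is longer.

9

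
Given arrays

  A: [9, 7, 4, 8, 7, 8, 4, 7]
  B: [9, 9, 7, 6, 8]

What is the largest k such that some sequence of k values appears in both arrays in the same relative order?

Let dp[i][j] be the LCS length of the first i values of A and the first j values of B. dp[i][j] = dp[i-1][j-1]+1 when the i-th and j-th values match, else max(dp[i-1][j], dp[i][j-1]).
    ·  9  9  7  6  8
 ·  0  0  0  0  0  0
 9  0  1  1  1  1  1
 7  0  1  1  2  2  2
 4  0  1  1  2  2  2
 8  0  1  1  2  2  3
 7  0  1  1  2  2  3
 8  0  1  1  2  2  3
 4  0  1  1  2  2  3
 7  0  1  1  2  2  3
dp[8][5] = 3. One LCS (by backtracking along matches): 9, 7, 8.

3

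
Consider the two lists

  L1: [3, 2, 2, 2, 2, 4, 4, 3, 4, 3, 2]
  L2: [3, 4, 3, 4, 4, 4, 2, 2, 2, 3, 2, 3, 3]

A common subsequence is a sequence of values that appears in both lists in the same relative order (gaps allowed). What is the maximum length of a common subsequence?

7

Let dp[i][j] be the LCS length of the first i values of L1 and the first j values of L2. dp[i][j] = dp[i-1][j-1]+1 when the i-th and j-th values match, else max(dp[i-1][j], dp[i][j-1]).
    ·  3  4  3  4  4  4  2  2  2  3  2  3  3
 ·  0  0  0  0  0  0  0  0  0  0  0  0  0  0
 3  0  1  1  1  1  1  1  1  1  1  1  1  1  1
 2  0  1  1  1  1  1  1  2  2  2  2  2  2  2
 2  0  1  1  1  1  1  1  2  3  3  3  3  3  3
 2  0  1  1  1  1  1  1  2  3  4  4  4  4  4
 2  0  1  1  1  1  1  1  2  3  4  4  5  5  5
 4  0  1  2  2  2  2  2  2  3  4  4  5  5  5
 4  0  1  2  2  3  3  3  3  3  4  4  5  5  5
 3  0  1  2  3  3  3  3  3  3  4  5  5  6  6
 4  0  1  2  3  4  4  4  4  4  4  5  5  6  6
 3  0  1  2  3  4  4  4  4  4  4  5  5  6  7
 2  0  1  2  3  4  4  4  5  5  5  5  6  6  7
dp[11][13] = 7. One LCS (by backtracking along matches): 3, 2, 2, 2, 2, 3, 3.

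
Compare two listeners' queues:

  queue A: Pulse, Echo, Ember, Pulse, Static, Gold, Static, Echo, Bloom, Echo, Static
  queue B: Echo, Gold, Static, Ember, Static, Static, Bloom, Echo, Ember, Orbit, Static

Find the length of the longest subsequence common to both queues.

Match Echo (queue A #2, queue B #1), Ember (queue A #3, queue B #4), Static (queue A #5, queue B #5), Static (queue A #7, queue B #6), Bloom (queue A #9, queue B #7), Echo (queue A #10, queue B #8), Static (queue A #11, queue B #11) — 7 songs in the same relative order in both. Since dp[11][11] = 7, nothing longer is possible.

7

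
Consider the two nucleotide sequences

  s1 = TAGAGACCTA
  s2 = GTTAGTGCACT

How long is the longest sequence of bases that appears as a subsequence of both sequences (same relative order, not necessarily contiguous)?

7

Let dp[i][j] be the LCS length of the first i bases of s1 and the first j bases of s2. dp[i][j] = dp[i-1][j-1]+1 when the i-th and j-th bases match, else max(dp[i-1][j], dp[i][j-1]).
    ·  G  T  T  A  G  T  G  C  A  C  T
 ·  0  0  0  0  0  0  0  0  0  0  0  0
 T  0  0  1  1  1  1  1  1  1  1  1  1
 A  0  0  1  1  2  2  2  2  2  2  2  2
 G  0  1  1  1  2  3  3  3  3  3  3  3
 A  0  1  1  1  2  3  3  3  3  4  4  4
 G  0  1  1  1  2  3  3  4  4  4  4  4
 A  0  1  1  1  2  3  3  4  4  5  5  5
 C  0  1  1  1  2  3  3  4  5  5  6  6
 C  0  1  1  1  2  3  3  4  5  5  6  6
 T  0  1  2  2  2  3  4  4  5  5  6  7
 A  0  1  2  2  3  3  4  4  5  6  6  7
dp[10][11] = 7. One LCS (by backtracking along matches): TAGGACT.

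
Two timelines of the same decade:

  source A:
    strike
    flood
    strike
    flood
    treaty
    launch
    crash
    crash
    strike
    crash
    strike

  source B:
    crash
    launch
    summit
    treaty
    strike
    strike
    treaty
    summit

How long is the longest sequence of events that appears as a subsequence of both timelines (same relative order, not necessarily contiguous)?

Pick strike [1,5], strike [3,6], treaty [5,7]; all 3 events appear in both, in order. dp[11][8] = 3 confirms this is the maximum.

3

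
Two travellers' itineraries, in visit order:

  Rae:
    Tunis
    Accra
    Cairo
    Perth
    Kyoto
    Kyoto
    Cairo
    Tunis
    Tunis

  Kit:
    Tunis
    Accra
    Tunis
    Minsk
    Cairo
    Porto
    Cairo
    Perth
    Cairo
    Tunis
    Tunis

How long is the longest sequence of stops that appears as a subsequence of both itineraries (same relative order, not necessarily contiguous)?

7

Taking Tunis (Rae #1, Kit #1) → Accra (Rae #2, Kit #2) → Cairo (Rae #3, Kit #7) → Perth (Rae #4, Kit #8) → Cairo (Rae #7, Kit #9) → Tunis (Rae #8, Kit #10) → Tunis (Rae #9, Kit #11) gives a common subsequence of length 7. The LCS DP gives dp[9][11] = 7, so this is optimal.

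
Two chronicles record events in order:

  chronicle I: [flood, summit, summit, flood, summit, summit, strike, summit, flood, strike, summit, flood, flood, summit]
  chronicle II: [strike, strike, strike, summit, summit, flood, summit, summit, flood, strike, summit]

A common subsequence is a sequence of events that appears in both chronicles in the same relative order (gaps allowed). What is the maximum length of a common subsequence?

Pick summit at chronicle I[2]=chronicle II[4]; then summit at chronicle I[3]=chronicle II[5]; then flood at chronicle I[4]=chronicle II[6]; then summit at chronicle I[6]=chronicle II[7]; then summit at chronicle I[8]=chronicle II[8]; then flood at chronicle I[9]=chronicle II[9]; then strike at chronicle I[10]=chronicle II[10]; then summit at chronicle I[14]=chronicle II[11]; all 8 events appear in both, in order, and the DP table's final entry dp[14][11] is also 8, so no common subsequence is longer.

8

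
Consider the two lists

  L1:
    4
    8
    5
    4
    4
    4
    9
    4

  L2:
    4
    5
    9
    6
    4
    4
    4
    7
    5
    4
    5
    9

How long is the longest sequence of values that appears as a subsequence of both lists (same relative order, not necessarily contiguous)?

One common subsequence of length 6: 4 (L1 #1, L2 #1); then 5 (L1 #3, L2 #2); then 4 (L1 #4, L2 #6); then 4 (L1 #5, L2 #7); then 4 (L1 #6, L2 #10); then 9 (L1 #7, L2 #12). Since dp[8][12] = 6, nothing longer is possible.

6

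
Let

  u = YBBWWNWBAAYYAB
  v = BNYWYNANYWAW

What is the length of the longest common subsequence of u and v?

6

Taking Y [1,3]; then W [4,4]; then N [6,6]; then A [9,7]; then Y [11,9]; then A [13,11] gives a common subsequence of length 6, and the DP table's final entry dp[14][12] is also 6, so no common subsequence is longer.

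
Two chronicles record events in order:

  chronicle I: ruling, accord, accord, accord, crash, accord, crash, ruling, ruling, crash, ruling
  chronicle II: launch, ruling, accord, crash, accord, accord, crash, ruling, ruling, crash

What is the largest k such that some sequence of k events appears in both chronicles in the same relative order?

8

Taking ruling (chronicle I #1, chronicle II #2); then accord (chronicle I #2, chronicle II #3); then accord (chronicle I #4, chronicle II #5); then accord (chronicle I #6, chronicle II #6); then crash (chronicle I #7, chronicle II #7); then ruling (chronicle I #8, chronicle II #8); then ruling (chronicle I #9, chronicle II #9); then crash (chronicle I #10, chronicle II #10) gives a common subsequence of length 8. The LCS DP gives dp[11][10] = 8, so this is optimal.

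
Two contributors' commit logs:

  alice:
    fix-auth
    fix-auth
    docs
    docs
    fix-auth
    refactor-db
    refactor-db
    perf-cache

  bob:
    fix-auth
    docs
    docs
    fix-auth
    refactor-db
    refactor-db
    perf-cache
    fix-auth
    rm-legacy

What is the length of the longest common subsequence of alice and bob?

7

Pick fix-auth at alice[2]=bob[1], docs at alice[3]=bob[2], docs at alice[4]=bob[3], fix-auth at alice[5]=bob[4], refactor-db at alice[6]=bob[5], refactor-db at alice[7]=bob[6], perf-cache at alice[8]=bob[7]; all 7 commits appear in both, in order. Since dp[8][9] = 7, nothing longer is possible.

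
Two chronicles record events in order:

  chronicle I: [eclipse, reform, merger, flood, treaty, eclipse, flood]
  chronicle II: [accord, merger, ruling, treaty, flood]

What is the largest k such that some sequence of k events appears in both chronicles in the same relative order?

Match merger (chronicle I #3, chronicle II #2), treaty (chronicle I #5, chronicle II #4), flood (chronicle I #7, chronicle II #5) — 3 events in the same relative order in both. The LCS DP gives dp[7][5] = 3, so this is optimal.

3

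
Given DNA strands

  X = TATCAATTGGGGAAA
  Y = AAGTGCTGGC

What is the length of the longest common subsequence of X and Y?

6

Let dp[i][j] be the LCS length of the first i bases of X and the first j bases of Y. dp[i][j] = dp[i-1][j-1]+1 when the i-th and j-th bases match, else max(dp[i-1][j], dp[i][j-1]).
    ·  A  A  G  T  G  C  T  G  G  C
 ·  0  0  0  0  0  0  0  0  0  0  0
 T  0  0  0  0  1  1  1  1  1  1  1
 A  0  1  1  1  1  1  1  1  1  1  1
 T  0  1  1  1  2  2  2  2  2  2  2
 C  0  1  1  1  2  2  3  3  3  3  3
 A  0  1  2  2  2  2  3  3  3  3  3
 A  0  1  2  2  2  2  3  3  3  3  3
 T  0  1  2  2  3  3  3  4  4  4  4
 T  0  1  2  2  3  3  3  4  4  4  4
 G  0  1  2  3  3  4  4  4  5  5  5
 G  0  1  2  3  3  4  4  4  5  6  6
 G  0  1  2  3  3  4  4  4  5  6  6
 G  0  1  2  3  3  4  4  4  5  6  6
 A  0  1  2  3  3  4  4  4  5  6  6
 A  0  1  2  3  3  4  4  4  5  6  6
 A  0  1  2  3  3  4  4  4  5  6  6
dp[15][10] = 6. One LCS (by backtracking along matches): ATCTGG.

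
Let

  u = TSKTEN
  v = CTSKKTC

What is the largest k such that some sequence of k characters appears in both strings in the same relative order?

Taking T at u[1]=v[2], then S at u[2]=v[3], then K at u[3]=v[5], then T at u[4]=v[6] gives a common subsequence of length 4. The LCS DP gives dp[6][7] = 4, so this is optimal.

4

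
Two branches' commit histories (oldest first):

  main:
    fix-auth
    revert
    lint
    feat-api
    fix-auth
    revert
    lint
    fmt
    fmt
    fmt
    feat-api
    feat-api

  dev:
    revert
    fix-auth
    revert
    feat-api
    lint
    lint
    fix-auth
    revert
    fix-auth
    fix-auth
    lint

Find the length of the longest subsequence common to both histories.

Match fix-auth (main #1, dev #2), revert (main #2, dev #3), lint (main #3, dev #6), fix-auth (main #5, dev #7), revert (main #6, dev #8), lint (main #7, dev #11) — 6 commits in the same relative order in both, and the DP table's final entry dp[12][11] is also 6, so no common subsequence is longer.

6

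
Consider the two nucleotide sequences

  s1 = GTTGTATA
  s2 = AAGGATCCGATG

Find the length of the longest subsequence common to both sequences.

Taking G [1,4] → T [2,6] → G [4,9] → A [6,10] → T [7,11] gives a common subsequence of length 5. dp[8][12] = 5 confirms this is the maximum.

5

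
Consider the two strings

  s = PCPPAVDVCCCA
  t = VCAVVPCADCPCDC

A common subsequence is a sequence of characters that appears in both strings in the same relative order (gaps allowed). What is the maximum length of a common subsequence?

7

Match P (s #1, t #6), C (s #2, t #7), A (s #5, t #8), D (s #7, t #9), C (s #9, t #10), C (s #10, t #12), C (s #11, t #14) — 7 characters in the same relative order in both, and the DP table's final entry dp[12][14] is also 7, so no common subsequence is longer.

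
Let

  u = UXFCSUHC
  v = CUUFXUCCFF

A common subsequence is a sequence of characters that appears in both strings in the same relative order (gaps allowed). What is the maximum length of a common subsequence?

4

Let dp[i][j] be the LCS length of the first i characters of u and the first j characters of v. dp[i][j] = dp[i-1][j-1]+1 when the i-th and j-th characters match, else max(dp[i-1][j], dp[i][j-1]).
    ·  C  U  U  F  X  U  C  C  F  F
 ·  0  0  0  0  0  0  0  0  0  0  0
 U  0  0  1  1  1  1  1  1  1  1  1
 X  0  0  1  1  1  2  2  2  2  2  2
 F  0  0  1  1  2  2  2  2  2  3  3
 C  0  1  1  1  2  2  2  3  3  3  3
 S  0  1  1  1  2  2  2  3  3  3  3
 U  0  1  2  2  2  2  3  3  3  3  3
 H  0  1  2  2  2  2  3  3  3  3  3
 C  0  1  2  2  2  2  3  4  4  4  4
dp[8][10] = 4. One LCS (by backtracking along matches): UXCC.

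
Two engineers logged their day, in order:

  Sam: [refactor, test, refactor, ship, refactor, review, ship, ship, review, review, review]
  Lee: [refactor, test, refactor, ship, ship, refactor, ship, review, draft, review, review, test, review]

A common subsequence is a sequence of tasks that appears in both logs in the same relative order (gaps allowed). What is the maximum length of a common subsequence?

9

Taking refactor [1,1], test [2,2], refactor [3,3], ship [4,5], refactor [5,6], review [6,8], review [9,10], review [10,11], review [11,13] gives a common subsequence of length 9, and the DP table's final entry dp[11][13] is also 9, so no common subsequence is longer.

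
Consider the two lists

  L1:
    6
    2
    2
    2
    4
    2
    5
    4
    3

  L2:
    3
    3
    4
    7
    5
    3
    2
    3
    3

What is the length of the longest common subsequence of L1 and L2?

3

Let dp[i][j] be the LCS length of the first i values of L1 and the first j values of L2. dp[i][j] = dp[i-1][j-1]+1 when the i-th and j-th values match, else max(dp[i-1][j], dp[i][j-1]).
    ·  3  3  4  7  5  3  2  3  3
 ·  0  0  0  0  0  0  0  0  0  0
 6  0  0  0  0  0  0  0  0  0  0
 2  0  0  0  0  0  0  0  1  1  1
 2  0  0  0  0  0  0  0  1  1  1
 2  0  0  0  0  0  0  0  1  1  1
 4  0  0  0  1  1  1  1  1  1  1
 2  0  0  0  1  1  1  1  2  2  2
 5  0  0  0  1  1  2  2  2  2  2
 4  0  0  0  1  1  2  2  2  2  2
 3  0  1  1  1  1  2  3  3  3  3
dp[9][9] = 3. One LCS (by backtracking along matches): 4, 2, 3.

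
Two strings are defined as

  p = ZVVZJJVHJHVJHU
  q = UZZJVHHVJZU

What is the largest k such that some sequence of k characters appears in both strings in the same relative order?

9

Taking Z (p #1, q #2), then Z (p #4, q #3), then J (p #6, q #4), then V (p #7, q #5), then H (p #8, q #6), then H (p #10, q #7), then V (p #11, q #8), then J (p #12, q #9), then U (p #14, q #11) gives a common subsequence of length 9. The LCS DP gives dp[14][11] = 9, so this is optimal.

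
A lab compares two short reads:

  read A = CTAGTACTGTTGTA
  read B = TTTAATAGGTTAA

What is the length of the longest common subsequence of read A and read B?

8

Taking T (read A #2, read B #3) → A (read A #3, read B #5) → T (read A #5, read B #6) → A (read A #6, read B #7) → G (read A #9, read B #9) → T (read A #10, read B #10) → T (read A #11, read B #11) → A (read A #14, read B #13) gives a common subsequence of length 8, and the DP table's final entry dp[14][13] is also 8, so no common subsequence is longer.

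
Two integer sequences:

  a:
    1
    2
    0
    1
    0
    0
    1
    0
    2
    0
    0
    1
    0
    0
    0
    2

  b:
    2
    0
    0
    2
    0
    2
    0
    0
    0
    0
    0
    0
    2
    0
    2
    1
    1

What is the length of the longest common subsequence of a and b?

Pick 2 (a #2, b #1), 0 (a #3, b #3), 0 (a #5, b #5), 0 (a #6, b #7), 0 (a #8, b #8), 0 (a #10, b #9), 0 (a #11, b #10), 0 (a #13, b #11), 0 (a #14, b #12), 0 (a #15, b #14), 2 (a #16, b #15); all 11 values appear in both, in order, and the DP table's final entry dp[16][17] is also 11, so no common subsequence is longer.

11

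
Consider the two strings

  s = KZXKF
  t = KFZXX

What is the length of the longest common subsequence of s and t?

3

Let dp[i][j] be the LCS length of the first i characters of s and the first j characters of t. dp[i][j] = dp[i-1][j-1]+1 when the i-th and j-th characters match, else max(dp[i-1][j], dp[i][j-1]).
    ·  K  F  Z  X  X
 ·  0  0  0  0  0  0
 K  0  1  1  1  1  1
 Z  0  1  1  2  2  2
 X  0  1  1  2  3  3
 K  0  1  1  2  3  3
 F  0  1  2  2  3  3
dp[5][5] = 3. One LCS (by backtracking along matches): KZX.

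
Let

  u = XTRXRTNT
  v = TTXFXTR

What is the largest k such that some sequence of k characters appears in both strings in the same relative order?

Let dp[i][j] be the LCS length of the first i characters of u and the first j characters of v. dp[i][j] = dp[i-1][j-1]+1 when the i-th and j-th characters match, else max(dp[i-1][j], dp[i][j-1]).
    ·  T  T  X  F  X  T  R
 ·  0  0  0  0  0  0  0  0
 X  0  0  0  1  1  1  1  1
 T  0  1  1  1  1  1  2  2
 R  0  1  1  1  1  1  2  3
 X  0  1  1  2  2  2  2  3
 R  0  1  1  2  2  2  2  3
 T  0  1  2  2  2  2  3  3
 N  0  1  2  2  2  2  3  3
 T  0  1  2  2  2  2  3  3
dp[8][7] = 3. One LCS (by backtracking along matches): XTR.

3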